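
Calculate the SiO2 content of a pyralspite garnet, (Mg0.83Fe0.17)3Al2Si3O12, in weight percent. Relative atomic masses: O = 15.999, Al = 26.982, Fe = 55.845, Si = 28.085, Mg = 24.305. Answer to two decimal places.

M((Mg0.83Fe0.17)3Al2Si3O12) = 419.207 g/mol; M(SiO2) = 60.083 g/mol.
Moles SiO2 per formula unit = 3 Si ÷ 1 = 3.0000.
SiO2 fraction = (3.0000 × 60.083) / 419.207 = 180.249/419.207 = 0.4300.

43.00 wt%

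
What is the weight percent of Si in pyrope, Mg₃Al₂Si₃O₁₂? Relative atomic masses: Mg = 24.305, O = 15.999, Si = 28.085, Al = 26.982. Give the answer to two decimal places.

M(Mg₃Al₂Si₃O₁₂) = 403.122 g/mol.
Si contributes 3 × 28.085 = 84.255 g per mole.
84.255/403.122 = 0.2090 → 20.90%.

20.90 mass %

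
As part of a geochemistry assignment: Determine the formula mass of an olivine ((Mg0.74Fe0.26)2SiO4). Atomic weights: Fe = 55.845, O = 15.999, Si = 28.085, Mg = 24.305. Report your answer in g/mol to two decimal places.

157.09 g/mol

M = 1.48×24.305 + 0.52×55.845 + 1×28.085 + 4×15.999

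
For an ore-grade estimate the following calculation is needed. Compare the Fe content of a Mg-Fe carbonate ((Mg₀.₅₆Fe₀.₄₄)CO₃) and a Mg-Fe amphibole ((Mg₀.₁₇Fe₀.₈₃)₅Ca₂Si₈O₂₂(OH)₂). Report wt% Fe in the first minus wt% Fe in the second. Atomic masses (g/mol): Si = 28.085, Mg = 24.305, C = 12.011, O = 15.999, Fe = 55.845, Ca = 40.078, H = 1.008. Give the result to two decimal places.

0.45 percentage points

M((Mg₀.₅₆Fe₀.₄₄)CO₃) = 98.191 g/mol, so wt% Fe = 24.572/98.191 × 100 = 25.02%.
M((Mg₀.₁₇Fe₀.₈₃)₅Ca₂Si₈O₂₂(OH)₂) = 943.244 g/mol, so wt% Fe = 231.757/943.244 × 100 = 24.57%.
25.02 − 24.57 = 0.45 pp.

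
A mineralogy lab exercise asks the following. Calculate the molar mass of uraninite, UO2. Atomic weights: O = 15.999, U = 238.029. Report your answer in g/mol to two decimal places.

270.03 g/mol

The formula mass is the sum 1*238.029 + 2*15.999.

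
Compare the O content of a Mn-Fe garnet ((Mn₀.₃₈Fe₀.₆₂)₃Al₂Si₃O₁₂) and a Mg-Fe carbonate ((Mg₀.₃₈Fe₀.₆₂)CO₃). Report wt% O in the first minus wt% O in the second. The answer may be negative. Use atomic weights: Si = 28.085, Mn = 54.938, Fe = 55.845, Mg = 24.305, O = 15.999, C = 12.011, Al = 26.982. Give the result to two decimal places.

-7.56 percentage points

M((Mn₀.₃₈Fe₀.₆₂)₃Al₂Si₃O₁₂) = 496.708 g/mol, so wt% O = 191.988/496.708 × 100 = 38.65%.
M((Mg₀.₃₈Fe₀.₆₂)CO₃) = 103.868 g/mol, so wt% O = 47.997/103.868 × 100 = 46.21%.
38.65 − 46.21 = -7.56 pp.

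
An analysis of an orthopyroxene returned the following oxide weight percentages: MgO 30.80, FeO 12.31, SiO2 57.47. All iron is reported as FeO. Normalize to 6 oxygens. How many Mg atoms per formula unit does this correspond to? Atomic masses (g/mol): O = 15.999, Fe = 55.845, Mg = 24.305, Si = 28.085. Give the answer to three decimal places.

MgO: 30.80/40.304 = 0.76419 mol → 0.76419 mol Mg, 0.76419 mol O.
FeO: 12.31/71.844 = 0.17134 mol → 0.17134 mol Fe, 0.17134 mol O.
SiO2: 57.47/60.083 = 0.95651 mol → 0.95651 mol Si, 1.91302 mol O.
Total oxygen = 2.84855 mol. Normalization factor = 6/2.84855 = 2.10633.
Mg per 6 O = 0.76419 × 2.10633 = 1.610.

1.610 Mg apfu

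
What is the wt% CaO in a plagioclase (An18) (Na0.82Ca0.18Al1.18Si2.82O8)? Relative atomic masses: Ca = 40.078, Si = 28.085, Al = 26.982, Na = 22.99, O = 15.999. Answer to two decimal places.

Molar mass of Na0.82Ca0.18Al1.18Si2.82O8 = 0.82·22.99 + 0.18·40.078 + 1.18·26.982 + 2.82·28.085 + 8·15.999 = 265.096 g/mol.
Each formula unit contains 0.18 Ca, equivalent to 0.18/1 = 0.1800 mol CaO.
M(CaO) = 1×40.078 + 1×15.999 = 56.077 g/mol.
Mass of CaO per formula unit = 0.1800 × 56.077 = 10.094 g.
CaO wt% = 10.094 / 265.096 × 100 = 3.81%.

3.81 wt%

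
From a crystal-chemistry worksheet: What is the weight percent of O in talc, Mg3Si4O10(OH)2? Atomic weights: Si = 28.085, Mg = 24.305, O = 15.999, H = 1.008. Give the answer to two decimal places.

Formula mass = 3×24.305 + 4×28.085 + 12×15.999 + 2×1.008 = 379.259 g/mol, of which 191.988 g is O.
So O makes up 191.988/379.259 = 0.5062 of the mass, i.e. 50.62%.

50.62 mass %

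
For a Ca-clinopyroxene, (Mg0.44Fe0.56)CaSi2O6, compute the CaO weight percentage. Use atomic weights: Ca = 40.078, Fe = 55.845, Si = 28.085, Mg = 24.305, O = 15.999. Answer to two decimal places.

23.94 wt%

M((Mg0.44Fe0.56)CaSi2O6) = 234.209 g/mol; M(CaO) = 56.077 g/mol.
Moles CaO per formula unit = 1 Ca ÷ 1 = 1.0000.
CaO fraction = (1.0000 × 56.077) / 234.209 = 56.077/234.209 = 0.2394.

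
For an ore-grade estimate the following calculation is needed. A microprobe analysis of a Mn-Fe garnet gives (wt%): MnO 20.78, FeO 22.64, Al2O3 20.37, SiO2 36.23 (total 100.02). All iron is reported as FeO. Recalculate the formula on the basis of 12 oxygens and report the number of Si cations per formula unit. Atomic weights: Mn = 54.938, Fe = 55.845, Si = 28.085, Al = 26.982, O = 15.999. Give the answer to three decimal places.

MnO (M=70.937): mol = 0.29294; Mn = 0.29294, O = 0.29294.
FeO (M=71.844): mol = 0.31513; Fe = 0.31513, O = 0.31513.
Al2O3 (M=101.961): mol = 0.19978; Al = 0.39956, O = 0.59934.
SiO2 (M=60.083): mol = 0.60300; Si = 0.60300, O = 1.20600.
ΣO = 2.41341; factor = 12/ΣO = 4.97222.
Si apfu = 0.60300 × 4.97222 = 2.998.

2.998 Si apfu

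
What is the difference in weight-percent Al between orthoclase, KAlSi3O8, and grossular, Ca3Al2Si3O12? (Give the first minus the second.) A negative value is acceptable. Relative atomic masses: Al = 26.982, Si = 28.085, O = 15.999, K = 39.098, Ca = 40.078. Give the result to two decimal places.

First mineral: 26.982 g Al in 278.327 g formula = 9.69 wt% Al.
Second mineral: 53.964 g Al in 450.441 g formula = 11.98 wt% Al.
9.69% − 11.98% gives a difference of -2.29 percentage points.

-2.29 percentage points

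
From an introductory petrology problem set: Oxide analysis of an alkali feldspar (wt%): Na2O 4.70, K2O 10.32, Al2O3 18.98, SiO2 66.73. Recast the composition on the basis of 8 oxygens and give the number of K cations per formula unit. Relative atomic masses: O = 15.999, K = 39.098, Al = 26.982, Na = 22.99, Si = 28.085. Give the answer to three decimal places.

4.70 wt% Na2O ÷ 61.979 g/mol = 0.07583 mol, giving 0.15166 Na and 0.07583 O.
10.32 wt% K2O ÷ 94.195 g/mol = 0.10956 mol, giving 0.21912 K and 0.10956 O.
18.98 wt% Al2O3 ÷ 101.961 g/mol = 0.18615 mol, giving 0.37230 Al and 0.55845 O.
66.73 wt% SiO2 ÷ 60.083 g/mol = 1.11063 mol, giving 1.11063 Si and 2.22126 O.
Oxygen sums to 2.96510; scaling by 8/2.96510 = 2.69805 puts the formula on 8 O.
K: 0.21912 × 2.69805 = 0.591 atoms per formula unit.

0.591 K apfu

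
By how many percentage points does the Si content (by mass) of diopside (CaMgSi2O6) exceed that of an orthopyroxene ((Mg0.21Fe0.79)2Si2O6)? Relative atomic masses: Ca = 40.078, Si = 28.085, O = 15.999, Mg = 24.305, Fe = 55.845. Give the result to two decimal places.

First mineral: 56.170 g Si in 216.547 g formula = 25.94 wt% Si.
Second mineral: 56.170 g Si in 250.607 g formula = 22.41 wt% Si.
25.94% − 22.41% gives a difference of 3.53 percentage points.

3.53 percentage points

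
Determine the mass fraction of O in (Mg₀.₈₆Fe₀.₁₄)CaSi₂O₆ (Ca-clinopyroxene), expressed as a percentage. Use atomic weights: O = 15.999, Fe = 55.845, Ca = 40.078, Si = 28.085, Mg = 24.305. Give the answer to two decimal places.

Formula mass = 0.86·24.305 + 0.14·55.845 + 1·40.078 + 2·28.085 + 6·15.999 = 220.963 g/mol, of which 95.994 g is O.
So O makes up 95.994/220.963 = 0.4344 of the mass, i.e. 43.44%.

43.44 mass %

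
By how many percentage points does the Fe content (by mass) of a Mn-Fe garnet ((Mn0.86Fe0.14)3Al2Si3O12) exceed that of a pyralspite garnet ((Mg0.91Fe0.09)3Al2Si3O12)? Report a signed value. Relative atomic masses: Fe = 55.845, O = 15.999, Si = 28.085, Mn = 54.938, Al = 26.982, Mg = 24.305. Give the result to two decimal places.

M((Mn0.86Fe0.14)3Al2Si3O12) = 495.402 g/mol, so wt% Fe = 23.455/495.402 × 100 = 4.73%.
M((Mg0.91Fe0.09)3Al2Si3O12) = 411.638 g/mol, so wt% Fe = 15.078/411.638 × 100 = 3.66%.
4.73 − 3.66 = 1.07 pp.

1.07 percentage points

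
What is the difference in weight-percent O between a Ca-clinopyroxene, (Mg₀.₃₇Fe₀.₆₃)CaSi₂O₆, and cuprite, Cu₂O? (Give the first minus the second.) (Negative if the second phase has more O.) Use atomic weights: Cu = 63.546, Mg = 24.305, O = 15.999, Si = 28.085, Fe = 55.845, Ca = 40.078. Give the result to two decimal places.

29.42 percentage points

First mineral: 95.994 g O in 236.417 g formula = 40.60 wt% O.
Second mineral: 15.999 g O in 143.091 g formula = 11.18 wt% O.
40.60% − 11.18% gives a difference of 29.42 percentage points.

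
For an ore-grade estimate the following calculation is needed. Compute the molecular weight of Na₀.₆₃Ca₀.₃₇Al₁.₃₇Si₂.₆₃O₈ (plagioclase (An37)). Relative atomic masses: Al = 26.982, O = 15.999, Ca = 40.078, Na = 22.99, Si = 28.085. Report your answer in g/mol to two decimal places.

M = 0.63*22.99 + 0.37*40.078 + 1.37*26.982 + 2.63*28.085 + 8*15.999

268.13 g/mol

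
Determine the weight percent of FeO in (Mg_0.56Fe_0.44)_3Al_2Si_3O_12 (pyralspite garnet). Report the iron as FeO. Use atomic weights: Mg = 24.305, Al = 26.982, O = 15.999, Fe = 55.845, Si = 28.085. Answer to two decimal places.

M((Mg_0.56Fe_0.44)_3Al_2Si_3O_12) = 444.755 g/mol; M(FeO) = 71.844 g/mol.
Moles FeO per formula unit = 1.32 Fe ÷ 1 = 1.3200.
FeO fraction = (1.3200 × 71.844) / 444.755 = 94.834/444.755 = 0.2132.

21.32 wt%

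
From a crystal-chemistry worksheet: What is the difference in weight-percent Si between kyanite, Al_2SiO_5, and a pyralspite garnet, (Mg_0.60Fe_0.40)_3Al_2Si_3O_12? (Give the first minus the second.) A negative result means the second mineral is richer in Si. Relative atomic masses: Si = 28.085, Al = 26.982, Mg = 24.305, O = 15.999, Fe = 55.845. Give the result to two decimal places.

-1.78 percentage points

Si in Al_2SiO_5: molar mass 162.044 g/mol; 1×28.085 = 28.085 g → 17.33 wt%.
Si in (Mg_0.60Fe_0.40)_3Al_2Si_3O_12: molar mass 440.970 g/mol; 3×28.085 = 84.255 g → 19.11 wt%.
Difference = 17.33 − 19.11 = -1.78 percentage points.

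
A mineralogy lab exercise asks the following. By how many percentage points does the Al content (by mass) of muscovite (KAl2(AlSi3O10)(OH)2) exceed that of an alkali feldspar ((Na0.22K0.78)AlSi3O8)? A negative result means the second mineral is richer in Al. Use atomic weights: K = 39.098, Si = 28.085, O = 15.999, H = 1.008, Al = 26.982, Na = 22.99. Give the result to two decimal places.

First mineral: 80.946 g Al in 398.303 g formula = 20.32 wt% Al.
Second mineral: 26.982 g Al in 274.783 g formula = 9.82 wt% Al.
20.32% − 9.82% gives a difference of 10.50 percentage points.

10.50 percentage points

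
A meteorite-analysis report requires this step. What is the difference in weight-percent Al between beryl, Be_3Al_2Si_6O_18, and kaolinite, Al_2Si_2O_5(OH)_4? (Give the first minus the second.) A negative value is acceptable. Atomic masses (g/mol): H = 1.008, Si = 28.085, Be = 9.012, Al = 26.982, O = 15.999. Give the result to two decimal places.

M(Be_3Al_2Si_6O_18) = 537.492 g/mol, so wt% Al = 53.964/537.492 × 100 = 10.04%.
M(Al_2Si_2O_5(OH)_4) = 258.157 g/mol, so wt% Al = 53.964/258.157 × 100 = 20.90%.
10.04 − 20.90 = -10.86 pp.

-10.86 percentage points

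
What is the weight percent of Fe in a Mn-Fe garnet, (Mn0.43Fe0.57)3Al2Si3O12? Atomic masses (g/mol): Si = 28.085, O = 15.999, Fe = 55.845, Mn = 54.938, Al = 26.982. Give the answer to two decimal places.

Formula mass = 1.29·54.938 + 1.71·55.845 + 2·26.982 + 3·28.085 + 12·15.999 = 496.572 g/mol, of which 95.495 g is Fe.
So Fe makes up 95.495/496.572 = 0.1923 of the mass, i.e. 19.23%.

19.23 weight percent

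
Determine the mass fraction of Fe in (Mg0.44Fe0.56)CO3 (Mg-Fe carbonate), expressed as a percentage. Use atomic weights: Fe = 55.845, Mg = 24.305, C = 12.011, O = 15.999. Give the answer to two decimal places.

Molar mass of (Mg0.44Fe0.56)CO3: 0.44×24.305 + 0.56×55.845 + 1×12.011 + 3×15.999 = 101.975 g/mol.
Mass of Fe per formula unit: 0.56 × 55.845 = 31.273 g.
Weight fraction Fe = 31.273 / 101.975 = 0.3067.

30.67 weight percent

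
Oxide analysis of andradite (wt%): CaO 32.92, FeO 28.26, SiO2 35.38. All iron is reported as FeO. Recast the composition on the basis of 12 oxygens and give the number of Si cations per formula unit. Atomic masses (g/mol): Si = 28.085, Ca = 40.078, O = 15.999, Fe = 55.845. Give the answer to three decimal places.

3.274 Si apfu

CaO (M=56.077): mol = 0.58705; Ca = 0.58705, O = 0.58705.
FeO (M=71.844): mol = 0.39335; Fe = 0.39335, O = 0.39335.
SiO2 (M=60.083): mol = 0.58885; Si = 0.58885, O = 1.17770.
ΣO = 2.15810; factor = 12/ΣO = 5.56045.
Si apfu = 0.58885 × 5.56045 = 3.274.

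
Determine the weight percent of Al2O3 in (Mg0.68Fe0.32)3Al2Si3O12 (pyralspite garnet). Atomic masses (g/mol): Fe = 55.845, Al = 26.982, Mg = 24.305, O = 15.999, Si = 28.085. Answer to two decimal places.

23.53 wt%

Molar mass of (Mg0.68Fe0.32)3Al2Si3O12 = 2.04*24.305 + 0.96*55.845 + 2*26.982 + 3*28.085 + 12*15.999 = 433.400 g/mol.
Each formula unit contains 2 Al, equivalent to 2/2 = 1.0000 mol Al2O3.
M(Al2O3) = 2×26.982 + 3×15.999 = 101.961 g/mol.
Mass of Al2O3 per formula unit = 1.0000 × 101.961 = 101.961 g.
Al2O3 wt% = 101.961 / 433.400 × 100 = 23.53%.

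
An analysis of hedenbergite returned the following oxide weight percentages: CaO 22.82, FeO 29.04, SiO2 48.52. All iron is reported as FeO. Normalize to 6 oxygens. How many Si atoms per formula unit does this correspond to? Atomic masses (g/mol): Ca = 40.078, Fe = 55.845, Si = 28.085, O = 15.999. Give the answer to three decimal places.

CaO (M=56.077): mol = 0.40694; Ca = 0.40694, O = 0.40694.
FeO (M=71.844): mol = 0.40421; Fe = 0.40421, O = 0.40421.
SiO2 (M=60.083): mol = 0.80755; Si = 0.80755, O = 1.61510.
ΣO = 2.42625; factor = 6/ΣO = 2.47295.
Si apfu = 0.80755 × 2.47295 = 1.997.

1.997 Si apfu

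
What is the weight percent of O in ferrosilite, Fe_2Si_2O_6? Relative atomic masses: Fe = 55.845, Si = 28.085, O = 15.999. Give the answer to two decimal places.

36.38 weight percent

Formula mass = 2×55.845 + 2×28.085 + 6×15.999 = 263.854 g/mol, of which 95.994 g is O.
So O makes up 95.994/263.854 = 0.3638 of the mass, i.e. 36.38%.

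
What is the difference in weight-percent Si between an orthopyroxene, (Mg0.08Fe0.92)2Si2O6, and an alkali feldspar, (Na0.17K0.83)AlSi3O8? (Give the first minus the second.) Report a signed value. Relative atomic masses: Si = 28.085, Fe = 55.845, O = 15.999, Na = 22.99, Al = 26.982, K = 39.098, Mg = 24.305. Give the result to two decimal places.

-8.87 percentage points

First mineral: 56.170 g Si in 258.808 g formula = 21.70 wt% Si.
Second mineral: 84.255 g Si in 275.589 g formula = 30.57 wt% Si.
21.70% − 30.57% gives a difference of -8.87 percentage points.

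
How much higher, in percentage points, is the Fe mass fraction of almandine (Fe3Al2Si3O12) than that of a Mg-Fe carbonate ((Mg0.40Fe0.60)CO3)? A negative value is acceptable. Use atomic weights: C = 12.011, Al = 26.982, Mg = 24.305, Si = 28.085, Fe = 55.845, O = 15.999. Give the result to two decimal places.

1.20 percentage points

M(Fe3Al2Si3O12) = 497.742 g/mol, so wt% Fe = 167.535/497.742 × 100 = 33.66%.
M((Mg0.40Fe0.60)CO3) = 103.237 g/mol, so wt% Fe = 33.507/103.237 × 100 = 32.46%.
33.66 − 32.46 = 1.20 pp.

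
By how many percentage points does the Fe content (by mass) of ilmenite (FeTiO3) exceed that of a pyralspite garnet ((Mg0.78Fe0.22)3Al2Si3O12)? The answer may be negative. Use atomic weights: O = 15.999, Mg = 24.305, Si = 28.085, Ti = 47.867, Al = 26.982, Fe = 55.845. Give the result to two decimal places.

28.12 percentage points

First mineral: 55.845 g Fe in 151.709 g formula = 36.81 wt% Fe.
Second mineral: 36.858 g Fe in 423.938 g formula = 8.69 wt% Fe.
36.81% − 8.69% gives a difference of 28.12 percentage points.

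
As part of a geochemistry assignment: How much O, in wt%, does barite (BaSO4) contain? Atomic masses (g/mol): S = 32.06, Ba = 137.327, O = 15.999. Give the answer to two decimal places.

M(BaSO4) = 233.383 g/mol.
O contributes 4 × 15.999 = 63.996 g per mole.
63.996/233.383 = 0.2742 → 27.42%.

27.42 wt%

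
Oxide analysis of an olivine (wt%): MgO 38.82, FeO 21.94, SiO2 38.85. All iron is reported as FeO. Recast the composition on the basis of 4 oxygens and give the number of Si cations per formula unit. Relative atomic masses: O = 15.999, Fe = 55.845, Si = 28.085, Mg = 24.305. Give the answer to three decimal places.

1.010 Si apfu

MgO (M=40.304): mol = 0.96318; Mg = 0.96318, O = 0.96318.
FeO (M=71.844): mol = 0.30538; Fe = 0.30538, O = 0.30538.
SiO2 (M=60.083): mol = 0.64661; Si = 0.64661, O = 1.29322.
ΣO = 2.56178; factor = 4/ΣO = 1.56141.
Si apfu = 0.64661 × 1.56141 = 1.010.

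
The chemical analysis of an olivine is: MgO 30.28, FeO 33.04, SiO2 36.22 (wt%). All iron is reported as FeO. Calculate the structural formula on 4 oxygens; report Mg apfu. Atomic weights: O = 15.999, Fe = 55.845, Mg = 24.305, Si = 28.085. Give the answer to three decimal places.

30.28 wt% MgO ÷ 40.304 g/mol = 0.75129 mol, giving 0.75129 Mg and 0.75129 O.
33.04 wt% FeO ÷ 71.844 g/mol = 0.45989 mol, giving 0.45989 Fe and 0.45989 O.
36.22 wt% SiO2 ÷ 60.083 g/mol = 0.60283 mol, giving 0.60283 Si and 1.20566 O.
Oxygen sums to 2.41684; scaling by 4/2.41684 = 1.65505 puts the formula on 4 O.
Mg: 0.75129 × 1.65505 = 1.243 atoms per formula unit.

1.243 Mg apfu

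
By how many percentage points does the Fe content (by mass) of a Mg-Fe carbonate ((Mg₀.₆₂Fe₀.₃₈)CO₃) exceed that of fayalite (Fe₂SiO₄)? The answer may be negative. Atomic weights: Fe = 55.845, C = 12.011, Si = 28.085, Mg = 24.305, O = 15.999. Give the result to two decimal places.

M((Mg₀.₆₂Fe₀.₃₈)CO₃) = 96.298 g/mol, so wt% Fe = 21.221/96.298 × 100 = 22.04%.
M(Fe₂SiO₄) = 203.771 g/mol, so wt% Fe = 111.690/203.771 × 100 = 54.81%.
22.04 − 54.81 = -32.77 pp.

-32.77 percentage points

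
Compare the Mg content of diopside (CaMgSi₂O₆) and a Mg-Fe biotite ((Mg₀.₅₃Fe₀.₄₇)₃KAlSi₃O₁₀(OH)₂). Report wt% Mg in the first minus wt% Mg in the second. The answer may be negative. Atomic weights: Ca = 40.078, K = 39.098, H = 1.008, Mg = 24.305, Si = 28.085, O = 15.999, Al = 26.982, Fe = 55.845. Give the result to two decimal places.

M(CaMgSi₂O₆) = 216.547 g/mol, so wt% Mg = 24.305/216.547 × 100 = 11.22%.
M((Mg₀.₅₃Fe₀.₄₇)₃KAlSi₃O₁₀(OH)₂) = 461.725 g/mol, so wt% Mg = 38.645/461.725 × 100 = 8.37%.
11.22 − 8.37 = 2.85 pp.

2.85 percentage points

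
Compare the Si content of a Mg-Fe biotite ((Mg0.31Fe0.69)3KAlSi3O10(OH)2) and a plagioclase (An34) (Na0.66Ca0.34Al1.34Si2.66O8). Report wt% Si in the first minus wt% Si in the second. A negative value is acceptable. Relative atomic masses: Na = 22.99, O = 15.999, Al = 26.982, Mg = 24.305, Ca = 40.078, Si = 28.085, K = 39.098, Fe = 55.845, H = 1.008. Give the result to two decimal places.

-10.45 percentage points

First mineral: 84.255 g Si in 482.542 g formula = 17.46 wt% Si.
Second mineral: 74.706 g Si in 267.654 g formula = 27.91 wt% Si.
17.46% − 27.91% gives a difference of -10.45 percentage points.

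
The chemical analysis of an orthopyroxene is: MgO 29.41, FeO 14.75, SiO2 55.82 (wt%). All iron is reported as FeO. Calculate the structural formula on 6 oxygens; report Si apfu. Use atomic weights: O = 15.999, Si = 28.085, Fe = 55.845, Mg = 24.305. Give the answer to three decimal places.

1.996 Si apfu

29.41 wt% MgO ÷ 40.304 g/mol = 0.72970 mol, giving 0.72970 Mg and 0.72970 O.
14.75 wt% FeO ÷ 71.844 g/mol = 0.20531 mol, giving 0.20531 Fe and 0.20531 O.
55.82 wt% SiO2 ÷ 60.083 g/mol = 0.92905 mol, giving 0.92905 Si and 1.85810 O.
Oxygen sums to 2.79311; scaling by 6/2.79311 = 2.14814 puts the formula on 6 O.
Si: 0.92905 × 2.14814 = 1.996 atoms per formula unit.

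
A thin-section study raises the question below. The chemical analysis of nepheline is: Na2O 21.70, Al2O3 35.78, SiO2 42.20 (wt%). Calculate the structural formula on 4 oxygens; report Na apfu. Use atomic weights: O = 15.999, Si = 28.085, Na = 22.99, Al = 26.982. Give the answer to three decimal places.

0.998 Na apfu

Na2O (M=61.979): mol = 0.35012; Na = 0.70024, O = 0.35012.
Al2O3 (M=101.961): mol = 0.35092; Al = 0.70184, O = 1.05276.
SiO2 (M=60.083): mol = 0.70236; Si = 0.70236, O = 1.40472.
ΣO = 2.80760; factor = 4/ΣO = 1.42470.
Na apfu = 0.70024 × 1.42470 = 0.998.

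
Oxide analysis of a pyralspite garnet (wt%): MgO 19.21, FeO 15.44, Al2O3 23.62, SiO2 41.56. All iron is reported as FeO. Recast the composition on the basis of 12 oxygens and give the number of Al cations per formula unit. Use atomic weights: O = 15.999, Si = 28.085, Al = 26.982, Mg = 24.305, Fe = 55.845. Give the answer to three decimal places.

2.007 Al apfu

19.21 wt% MgO ÷ 40.304 g/mol = 0.47663 mol, giving 0.47663 Mg and 0.47663 O.
15.44 wt% FeO ÷ 71.844 g/mol = 0.21491 mol, giving 0.21491 Fe and 0.21491 O.
23.62 wt% Al2O3 ÷ 101.961 g/mol = 0.23166 mol, giving 0.46332 Al and 0.69498 O.
41.56 wt% SiO2 ÷ 60.083 g/mol = 0.69171 mol, giving 0.69171 Si and 1.38342 O.
Oxygen sums to 2.76994; scaling by 12/2.76994 = 4.33222 puts the formula on 12 O.
Al: 0.46332 × 4.33222 = 2.007 atoms per formula unit.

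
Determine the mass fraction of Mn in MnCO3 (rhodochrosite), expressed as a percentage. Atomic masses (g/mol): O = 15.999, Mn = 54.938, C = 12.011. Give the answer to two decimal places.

47.79 weight percent

M(MnCO3) = 114.946 g/mol.
Mn contributes 1 × 54.938 = 54.938 g per mole.
54.938/114.946 = 0.4779 → 47.79%.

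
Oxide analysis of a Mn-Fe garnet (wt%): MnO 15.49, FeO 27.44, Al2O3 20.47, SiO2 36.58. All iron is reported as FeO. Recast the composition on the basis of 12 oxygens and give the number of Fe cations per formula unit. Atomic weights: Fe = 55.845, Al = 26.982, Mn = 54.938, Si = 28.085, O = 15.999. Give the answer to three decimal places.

MnO (M=70.937): mol = 0.21836; Mn = 0.21836, O = 0.21836.
FeO (M=71.844): mol = 0.38194; Fe = 0.38194, O = 0.38194.
Al2O3 (M=101.961): mol = 0.20076; Al = 0.40152, O = 0.60228.
SiO2 (M=60.083): mol = 0.60882; Si = 0.60882, O = 1.21764.
ΣO = 2.42022; factor = 12/ΣO = 4.95823.
Fe apfu = 0.38194 × 4.95823 = 1.894.

1.894 Fe apfu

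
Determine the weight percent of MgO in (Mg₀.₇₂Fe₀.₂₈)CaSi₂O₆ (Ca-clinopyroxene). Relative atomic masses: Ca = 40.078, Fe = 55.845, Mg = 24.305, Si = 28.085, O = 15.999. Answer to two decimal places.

M((Mg₀.₇₂Fe₀.₂₈)CaSi₂O₆) = 225.378 g/mol; M(MgO) = 40.304 g/mol.
Moles MgO per formula unit = 0.72 Mg ÷ 1 = 0.7200.
MgO fraction = (0.7200 × 40.304) / 225.378 = 29.019/225.378 = 0.1288.

12.88 wt%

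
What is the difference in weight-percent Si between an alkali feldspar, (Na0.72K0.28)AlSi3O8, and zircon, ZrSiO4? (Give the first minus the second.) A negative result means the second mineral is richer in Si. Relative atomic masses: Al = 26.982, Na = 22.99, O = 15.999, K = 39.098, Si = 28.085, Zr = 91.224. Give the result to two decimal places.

First mineral: 84.255 g Si in 266.729 g formula = 31.59 wt% Si.
Second mineral: 28.085 g Si in 183.305 g formula = 15.32 wt% Si.
31.59% − 15.32% gives a difference of 16.27 percentage points.

16.27 percentage points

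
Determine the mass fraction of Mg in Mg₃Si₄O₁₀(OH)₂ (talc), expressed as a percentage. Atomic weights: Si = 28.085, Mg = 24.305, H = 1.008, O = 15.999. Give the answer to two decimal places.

Formula mass = 3×24.305 + 4×28.085 + 12×15.999 + 2×1.008 = 379.259 g/mol, of which 72.915 g is Mg.
So Mg makes up 72.915/379.259 = 0.1923 of the mass, i.e. 19.23%.

19.23 wt%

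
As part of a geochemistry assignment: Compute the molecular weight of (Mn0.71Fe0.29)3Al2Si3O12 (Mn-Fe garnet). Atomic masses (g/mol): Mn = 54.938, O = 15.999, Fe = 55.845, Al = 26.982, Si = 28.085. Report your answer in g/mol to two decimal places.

M = 2.13×54.938 + 0.87×55.845 + 2×26.982 + 3×28.085 + 12×15.999

495.81 g/mol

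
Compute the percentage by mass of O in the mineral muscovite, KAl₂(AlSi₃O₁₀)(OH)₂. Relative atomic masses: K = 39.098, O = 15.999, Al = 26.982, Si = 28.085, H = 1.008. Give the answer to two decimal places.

48.20 mass %

M(KAl₂(AlSi₃O₁₀)(OH)₂) = 398.303 g/mol.
O contributes 12 × 15.999 = 191.988 g per mole.
191.988/398.303 = 0.4820 → 48.20%.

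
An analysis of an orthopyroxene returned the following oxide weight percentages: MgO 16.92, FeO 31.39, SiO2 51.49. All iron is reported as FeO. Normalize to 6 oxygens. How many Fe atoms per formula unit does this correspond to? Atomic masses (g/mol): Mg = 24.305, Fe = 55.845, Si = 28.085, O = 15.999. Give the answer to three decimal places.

1.020 Fe apfu

MgO: 16.92/40.304 = 0.41981 mol → 0.41981 mol Mg, 0.41981 mol O.
FeO: 31.39/71.844 = 0.43692 mol → 0.43692 mol Fe, 0.43692 mol O.
SiO2: 51.49/60.083 = 0.85698 mol → 0.85698 mol Si, 1.71396 mol O.
Total oxygen = 2.57069 mol. Normalization factor = 6/2.57069 = 2.33400.
Fe per 6 O = 0.43692 × 2.33400 = 1.020.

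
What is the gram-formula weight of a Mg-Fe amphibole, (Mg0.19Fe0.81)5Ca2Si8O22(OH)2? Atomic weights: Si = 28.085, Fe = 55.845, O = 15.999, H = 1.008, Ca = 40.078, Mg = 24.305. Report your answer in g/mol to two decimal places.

940.09 g/mol

M = 0.95·24.305 + 4.05·55.845 + 2·40.078 + 8·28.085 + 24·15.999 + 2·1.008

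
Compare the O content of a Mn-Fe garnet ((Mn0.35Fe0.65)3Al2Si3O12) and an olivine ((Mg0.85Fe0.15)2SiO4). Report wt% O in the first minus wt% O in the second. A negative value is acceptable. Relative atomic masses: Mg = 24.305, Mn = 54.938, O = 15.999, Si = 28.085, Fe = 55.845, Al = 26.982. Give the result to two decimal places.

First mineral: 191.988 g O in 496.790 g formula = 38.65 wt% O.
Second mineral: 63.996 g O in 150.153 g formula = 42.62 wt% O.
38.65% − 42.62% gives a difference of -3.97 percentage points.

-3.97 percentage points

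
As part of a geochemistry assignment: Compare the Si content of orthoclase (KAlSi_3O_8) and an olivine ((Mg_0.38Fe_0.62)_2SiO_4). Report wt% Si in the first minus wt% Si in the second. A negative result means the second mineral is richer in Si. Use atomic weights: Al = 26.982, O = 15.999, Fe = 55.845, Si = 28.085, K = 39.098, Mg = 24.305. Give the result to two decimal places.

Si in KAlSi_3O_8: molar mass 278.327 g/mol; 3×28.085 = 84.255 g → 30.27 wt%.
Si in (Mg_0.38Fe_0.62)_2SiO_4: molar mass 179.801 g/mol; 1×28.085 = 28.085 g → 15.62 wt%.
Difference = 30.27 − 15.62 = 14.65 percentage points.

14.65 percentage points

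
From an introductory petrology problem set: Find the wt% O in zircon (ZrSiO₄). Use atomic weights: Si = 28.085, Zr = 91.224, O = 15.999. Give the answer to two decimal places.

Formula mass = 1*91.224 + 1*28.085 + 4*15.999 = 183.305 g/mol, of which 63.996 g is O.
So O makes up 63.996/183.305 = 0.3491 of the mass, i.e. 34.91%.

34.91 weight percent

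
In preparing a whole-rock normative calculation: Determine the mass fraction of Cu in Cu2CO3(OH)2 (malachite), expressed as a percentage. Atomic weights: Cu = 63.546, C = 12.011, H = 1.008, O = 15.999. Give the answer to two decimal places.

Formula mass = 2·63.546 + 1·12.011 + 5·15.999 + 2·1.008 = 221.114 g/mol, of which 127.092 g is Cu.
So Cu makes up 127.092/221.114 = 0.5748 of the mass, i.e. 57.48%.

57.48 mass %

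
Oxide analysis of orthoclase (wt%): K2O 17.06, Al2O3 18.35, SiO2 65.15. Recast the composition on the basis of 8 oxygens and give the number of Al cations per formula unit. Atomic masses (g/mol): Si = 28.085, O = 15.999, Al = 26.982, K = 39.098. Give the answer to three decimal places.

K2O (M=94.195): mol = 0.18111; K = 0.36222, O = 0.18111.
Al2O3 (M=101.961): mol = 0.17997; Al = 0.35994, O = 0.53991.
SiO2 (M=60.083): mol = 1.08433; Si = 1.08433, O = 2.16866.
ΣO = 2.88968; factor = 8/ΣO = 2.76847.
Al apfu = 0.35994 × 2.76847 = 0.996.

0.996 Al apfu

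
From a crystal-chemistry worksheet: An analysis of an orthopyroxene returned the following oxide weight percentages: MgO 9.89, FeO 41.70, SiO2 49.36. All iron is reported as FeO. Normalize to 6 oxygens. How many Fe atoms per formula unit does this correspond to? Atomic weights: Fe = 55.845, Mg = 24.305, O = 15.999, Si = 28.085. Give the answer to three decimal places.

1.411 Fe apfu

MgO (M=40.304): mol = 0.24539; Mg = 0.24539, O = 0.24539.
FeO (M=71.844): mol = 0.58042; Fe = 0.58042, O = 0.58042.
SiO2 (M=60.083): mol = 0.82153; Si = 0.82153, O = 1.64306.
ΣO = 2.46887; factor = 6/ΣO = 2.43026.
Fe apfu = 0.58042 × 2.43026 = 1.411.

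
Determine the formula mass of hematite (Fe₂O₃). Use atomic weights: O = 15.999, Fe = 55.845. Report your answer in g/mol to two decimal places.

159.69 g/mol

M = 2*55.845 + 3*15.999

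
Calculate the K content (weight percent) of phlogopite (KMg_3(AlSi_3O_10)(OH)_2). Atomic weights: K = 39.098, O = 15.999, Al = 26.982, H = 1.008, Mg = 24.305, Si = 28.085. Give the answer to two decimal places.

M(KMg_3(AlSi_3O_10)(OH)_2) = 417.254 g/mol.
K contributes 1 × 39.098 = 39.098 g per mole.
39.098/417.254 = 0.0937 → 9.37%.

9.37 weight percent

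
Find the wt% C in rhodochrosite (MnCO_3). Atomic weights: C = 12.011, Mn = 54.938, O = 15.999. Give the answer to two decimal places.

10.45 mass %

M(MnCO_3) = 114.946 g/mol.
C contributes 1 × 12.011 = 12.011 g per mole.
12.011/114.946 = 0.1045 → 10.45%.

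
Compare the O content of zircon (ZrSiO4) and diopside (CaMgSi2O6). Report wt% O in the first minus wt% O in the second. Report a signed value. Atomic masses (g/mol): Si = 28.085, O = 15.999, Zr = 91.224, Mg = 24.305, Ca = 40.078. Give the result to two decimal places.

-9.42 percentage points

M(ZrSiO4) = 183.305 g/mol, so wt% O = 63.996/183.305 × 100 = 34.91%.
M(CaMgSi2O6) = 216.547 g/mol, so wt% O = 95.994/216.547 × 100 = 44.33%.
34.91 − 44.33 = -9.42 pp.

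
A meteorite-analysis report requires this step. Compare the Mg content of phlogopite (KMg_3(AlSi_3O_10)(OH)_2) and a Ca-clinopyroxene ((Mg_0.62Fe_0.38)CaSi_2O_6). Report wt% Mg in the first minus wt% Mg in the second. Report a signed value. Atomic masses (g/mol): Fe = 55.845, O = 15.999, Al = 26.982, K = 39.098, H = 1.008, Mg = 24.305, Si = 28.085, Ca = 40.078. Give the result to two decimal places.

10.88 percentage points

M(KMg_3(AlSi_3O_10)(OH)_2) = 417.254 g/mol, so wt% Mg = 72.915/417.254 × 100 = 17.47%.
M((Mg_0.62Fe_0.38)CaSi_2O_6) = 228.532 g/mol, so wt% Mg = 15.069/228.532 × 100 = 6.59%.
17.47 − 6.59 = 10.88 pp.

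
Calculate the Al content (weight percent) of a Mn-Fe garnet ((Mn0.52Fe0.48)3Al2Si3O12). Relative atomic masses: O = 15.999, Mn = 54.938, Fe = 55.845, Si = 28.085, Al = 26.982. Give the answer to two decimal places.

Formula mass = 1.56×54.938 + 1.44×55.845 + 2×26.982 + 3×28.085 + 12×15.999 = 496.327 g/mol, of which 53.964 g is Al.
So Al makes up 53.964/496.327 = 0.1087 of the mass, i.e. 10.87%.

10.87 weight percent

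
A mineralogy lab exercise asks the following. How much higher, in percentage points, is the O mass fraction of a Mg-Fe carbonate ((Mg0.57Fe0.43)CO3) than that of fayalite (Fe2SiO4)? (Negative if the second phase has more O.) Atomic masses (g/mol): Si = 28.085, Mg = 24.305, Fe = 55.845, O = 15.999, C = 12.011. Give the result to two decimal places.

17.63 percentage points

M((Mg0.57Fe0.43)CO3) = 97.875 g/mol, so wt% O = 47.997/97.875 × 100 = 49.04%.
M(Fe2SiO4) = 203.771 g/mol, so wt% O = 63.996/203.771 × 100 = 31.41%.
49.04 − 31.41 = 17.63 pp.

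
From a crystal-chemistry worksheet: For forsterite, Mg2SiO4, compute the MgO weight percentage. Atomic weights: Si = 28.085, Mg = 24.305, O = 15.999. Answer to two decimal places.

Formula mass = 140.691 g/mol.
2 Mg → 2.0000 mol MgO per formula unit; M(MgO) = 40.304, so MgO mass = 80.608 g.
80.608/140.691 × 100 = 57.29 wt%.

57.29 wt%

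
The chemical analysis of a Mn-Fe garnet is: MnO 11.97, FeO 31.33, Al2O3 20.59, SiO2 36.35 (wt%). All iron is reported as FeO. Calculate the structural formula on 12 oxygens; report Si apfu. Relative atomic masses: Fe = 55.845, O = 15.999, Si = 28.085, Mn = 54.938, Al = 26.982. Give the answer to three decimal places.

MnO (M=70.937): mol = 0.16874; Mn = 0.16874, O = 0.16874.
FeO (M=71.844): mol = 0.43608; Fe = 0.43608, O = 0.43608.
Al2O3 (M=101.961): mol = 0.20194; Al = 0.40388, O = 0.60582.
SiO2 (M=60.083): mol = 0.60500; Si = 0.60500, O = 1.21000.
ΣO = 2.42064; factor = 12/ΣO = 4.95737.
Si apfu = 0.60500 × 4.95737 = 2.999.

2.999 Si apfu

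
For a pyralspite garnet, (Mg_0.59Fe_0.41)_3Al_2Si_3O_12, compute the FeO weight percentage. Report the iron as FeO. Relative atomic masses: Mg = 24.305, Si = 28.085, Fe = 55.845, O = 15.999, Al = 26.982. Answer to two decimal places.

Molar mass of (Mg_0.59Fe_0.41)_3Al_2Si_3O_12 = 1.77×24.305 + 1.23×55.845 + 2×26.982 + 3×28.085 + 12×15.999 = 441.916 g/mol.
Each formula unit contains 1.23 Fe, equivalent to 1.23/1 = 1.2300 mol FeO.
M(FeO) = 1×55.845 + 1×15.999 = 71.844 g/mol.
Mass of FeO per formula unit = 1.2300 × 71.844 = 88.368 g.
FeO wt% = 88.368 / 441.916 × 100 = 20.00%.

20.00 wt%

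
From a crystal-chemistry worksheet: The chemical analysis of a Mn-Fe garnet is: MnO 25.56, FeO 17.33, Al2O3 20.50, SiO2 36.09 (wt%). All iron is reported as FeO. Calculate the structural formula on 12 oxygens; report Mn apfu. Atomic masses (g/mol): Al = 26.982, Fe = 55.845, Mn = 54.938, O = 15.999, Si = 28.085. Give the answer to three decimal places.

1.797 Mn apfu

25.56 wt% MnO ÷ 70.937 g/mol = 0.36032 mol, giving 0.36032 Mn and 0.36032 O.
17.33 wt% FeO ÷ 71.844 g/mol = 0.24122 mol, giving 0.24122 Fe and 0.24122 O.
20.50 wt% Al2O3 ÷ 101.961 g/mol = 0.20106 mol, giving 0.40212 Al and 0.60318 O.
36.09 wt% SiO2 ÷ 60.083 g/mol = 0.60067 mol, giving 0.60067 Si and 1.20134 O.
Oxygen sums to 2.40606; scaling by 12/2.40606 = 4.98741 puts the formula on 12 O.
Mn: 0.36032 × 4.98741 = 1.797 atoms per formula unit.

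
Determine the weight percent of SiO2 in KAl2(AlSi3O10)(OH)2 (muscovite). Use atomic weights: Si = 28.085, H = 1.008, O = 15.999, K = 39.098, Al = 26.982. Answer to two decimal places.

45.25 wt%

Molar mass of KAl2(AlSi3O10)(OH)2 = 1·39.098 + 3·26.982 + 3·28.085 + 12·15.999 + 2·1.008 = 398.303 g/mol.
Each formula unit contains 3 Si, equivalent to 3/1 = 3.0000 mol SiO2.
M(SiO2) = 1×28.085 + 2×15.999 = 60.083 g/mol.
Mass of SiO2 per formula unit = 3.0000 × 60.083 = 180.249 g.
SiO2 wt% = 180.249 / 398.303 × 100 = 45.25%.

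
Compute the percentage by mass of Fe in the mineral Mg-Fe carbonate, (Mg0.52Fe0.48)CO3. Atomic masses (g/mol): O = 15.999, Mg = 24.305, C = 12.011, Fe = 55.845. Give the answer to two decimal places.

26.95 weight percent

M((Mg0.52Fe0.48)CO3) = 99.452 g/mol.
Fe contributes 0.48 × 55.845 = 26.806 g per mole.
26.806/99.452 = 0.2695 → 26.95%.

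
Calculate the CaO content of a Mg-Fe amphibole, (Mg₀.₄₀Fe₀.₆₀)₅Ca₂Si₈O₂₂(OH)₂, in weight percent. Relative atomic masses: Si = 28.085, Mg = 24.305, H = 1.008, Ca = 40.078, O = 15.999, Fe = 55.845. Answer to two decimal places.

Formula mass = 906.973 g/mol.
2 Ca → 2.0000 mol CaO per formula unit; M(CaO) = 56.077, so CaO mass = 112.154 g.
112.154/906.973 × 100 = 12.37 wt%.

12.37 wt%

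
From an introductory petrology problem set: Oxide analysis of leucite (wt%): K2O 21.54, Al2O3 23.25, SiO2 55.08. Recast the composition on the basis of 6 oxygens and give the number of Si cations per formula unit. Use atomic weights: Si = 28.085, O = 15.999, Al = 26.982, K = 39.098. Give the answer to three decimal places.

2.003 Si apfu

K2O: 21.54/94.195 = 0.22867 mol → 0.45734 mol K, 0.22867 mol O.
Al2O3: 23.25/101.961 = 0.22803 mol → 0.45606 mol Al, 0.68409 mol O.
SiO2: 55.08/60.083 = 0.91673 mol → 0.91673 mol Si, 1.83346 mol O.
Total oxygen = 2.74622 mol. Normalization factor = 6/2.74622 = 2.18482.
Si per 6 O = 0.91673 × 2.18482 = 2.003.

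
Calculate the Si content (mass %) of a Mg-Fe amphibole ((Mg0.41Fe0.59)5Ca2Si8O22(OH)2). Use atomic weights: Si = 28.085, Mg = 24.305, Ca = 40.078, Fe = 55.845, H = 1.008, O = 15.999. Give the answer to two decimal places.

M((Mg0.41Fe0.59)5Ca2Si8O22(OH)2) = 905.396 g/mol.
Si contributes 8 × 28.085 = 224.680 g per mole.
224.680/905.396 = 0.2482 → 24.82%.

24.82 mass %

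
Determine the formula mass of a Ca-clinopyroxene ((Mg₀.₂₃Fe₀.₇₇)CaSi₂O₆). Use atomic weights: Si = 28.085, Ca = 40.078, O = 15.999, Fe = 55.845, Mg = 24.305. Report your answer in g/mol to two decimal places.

M = 0.23(24.305) + 0.77(55.845) + 1(40.078) + 2(28.085) + 6(15.999)

240.83 g/mol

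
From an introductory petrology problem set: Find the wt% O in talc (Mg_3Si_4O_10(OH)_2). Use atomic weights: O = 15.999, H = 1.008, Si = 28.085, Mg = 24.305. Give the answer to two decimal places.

50.62 mass %

M(Mg_3Si_4O_10(OH)_2) = 379.259 g/mol.
O contributes 12 × 15.999 = 191.988 g per mole.
191.988/379.259 = 0.5062 → 50.62%.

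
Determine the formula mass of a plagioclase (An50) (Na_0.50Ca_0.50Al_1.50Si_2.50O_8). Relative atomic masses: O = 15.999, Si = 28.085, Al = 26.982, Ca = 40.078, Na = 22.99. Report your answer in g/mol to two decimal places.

270.21 g/mol

Na: 0.50 × 22.99 = 11.4950
Ca: 0.50 × 40.078 = 20.0390
Al: 1.50 × 26.982 = 40.4730
Si: 2.50 × 28.085 = 70.2125
O: 8 × 15.999 = 127.9920
Summing the contributions gives the formula mass.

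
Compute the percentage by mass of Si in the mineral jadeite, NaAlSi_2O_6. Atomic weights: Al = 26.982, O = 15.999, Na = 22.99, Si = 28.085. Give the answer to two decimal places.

27.79 wt%

Molar mass of NaAlSi_2O_6: 1*22.99 + 1*26.982 + 2*28.085 + 6*15.999 = 202.136 g/mol.
Mass of Si per formula unit: 2 × 28.085 = 56.170 g.
Weight fraction Si = 56.170 / 202.136 = 0.2779.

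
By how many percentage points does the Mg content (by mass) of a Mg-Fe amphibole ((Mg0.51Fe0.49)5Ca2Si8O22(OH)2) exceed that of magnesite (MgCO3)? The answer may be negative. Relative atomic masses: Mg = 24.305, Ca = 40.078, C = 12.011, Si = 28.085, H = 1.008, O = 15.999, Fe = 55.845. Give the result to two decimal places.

-21.86 percentage points

M((Mg0.51Fe0.49)5Ca2Si8O22(OH)2) = 889.626 g/mol, so wt% Mg = 61.978/889.626 × 100 = 6.97%.
M(MgCO3) = 84.313 g/mol, so wt% Mg = 24.305/84.313 × 100 = 28.83%.
6.97 − 28.83 = -21.86 pp.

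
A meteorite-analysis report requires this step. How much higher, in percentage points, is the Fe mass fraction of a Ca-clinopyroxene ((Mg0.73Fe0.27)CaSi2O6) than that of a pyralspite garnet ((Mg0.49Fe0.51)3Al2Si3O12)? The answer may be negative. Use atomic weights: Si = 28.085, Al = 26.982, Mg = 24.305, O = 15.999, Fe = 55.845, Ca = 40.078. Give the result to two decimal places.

First mineral: 15.078 g Fe in 225.063 g formula = 6.70 wt% Fe.
Second mineral: 85.443 g Fe in 451.378 g formula = 18.93 wt% Fe.
6.70% − 18.93% gives a difference of -12.23 percentage points.

-12.23 percentage points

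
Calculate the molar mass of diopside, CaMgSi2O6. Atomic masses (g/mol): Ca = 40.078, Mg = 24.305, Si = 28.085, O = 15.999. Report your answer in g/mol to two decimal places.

The formula mass is the sum 1×40.078 + 1×24.305 + 2×28.085 + 6×15.999.

216.55 g/mol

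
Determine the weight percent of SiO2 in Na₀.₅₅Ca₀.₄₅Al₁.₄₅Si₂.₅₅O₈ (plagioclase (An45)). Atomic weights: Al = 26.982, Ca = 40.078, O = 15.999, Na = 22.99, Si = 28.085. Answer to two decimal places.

56.87 wt%

Formula mass = 269.412 g/mol.
2.55 Si → 2.5500 mol SiO2 per formula unit; M(SiO2) = 60.083, so SiO2 mass = 153.212 g.
153.212/269.412 × 100 = 56.87 wt%.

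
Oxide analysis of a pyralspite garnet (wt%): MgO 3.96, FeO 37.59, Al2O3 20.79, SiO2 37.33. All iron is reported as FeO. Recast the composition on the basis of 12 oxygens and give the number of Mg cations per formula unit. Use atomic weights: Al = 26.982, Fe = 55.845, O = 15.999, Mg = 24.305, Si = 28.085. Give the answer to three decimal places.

3.96 wt% MgO ÷ 40.304 g/mol = 0.09825 mol, giving 0.09825 Mg and 0.09825 O.
37.59 wt% FeO ÷ 71.844 g/mol = 0.52322 mol, giving 0.52322 Fe and 0.52322 O.
20.79 wt% Al2O3 ÷ 101.961 g/mol = 0.20390 mol, giving 0.40780 Al and 0.61170 O.
37.33 wt% SiO2 ÷ 60.083 g/mol = 0.62131 mol, giving 0.62131 Si and 1.24262 O.
Oxygen sums to 2.47579; scaling by 12/2.47579 = 4.84694 puts the formula on 12 O.
Mg: 0.09825 × 4.84694 = 0.476 atoms per formula unit.

0.476 Mg apfu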